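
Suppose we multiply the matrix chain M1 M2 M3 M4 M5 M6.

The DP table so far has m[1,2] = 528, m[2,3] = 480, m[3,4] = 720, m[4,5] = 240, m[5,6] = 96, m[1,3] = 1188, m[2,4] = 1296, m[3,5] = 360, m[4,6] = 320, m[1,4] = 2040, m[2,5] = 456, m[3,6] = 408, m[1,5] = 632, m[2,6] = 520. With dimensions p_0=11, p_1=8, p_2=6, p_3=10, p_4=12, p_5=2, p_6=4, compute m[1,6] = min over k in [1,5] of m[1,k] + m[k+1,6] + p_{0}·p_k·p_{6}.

m[1,6] = min over k∈[1,5] of m[1,k]+m[k+1,6]+p_{0}·p_k·p_{6}.
k=1: 0 + 520 + 11·8·4 = 872; k=2: 528 + 408 + 11·6·4 = 1200; k=3: 1188 + 320 + 11·10·4 = 1948; k=4: 2040 + 96 + 11·12·4 = 2664; k=5: 632 + 0 + 11·2·4 = 720.
Minimum: 720 at k=5.

720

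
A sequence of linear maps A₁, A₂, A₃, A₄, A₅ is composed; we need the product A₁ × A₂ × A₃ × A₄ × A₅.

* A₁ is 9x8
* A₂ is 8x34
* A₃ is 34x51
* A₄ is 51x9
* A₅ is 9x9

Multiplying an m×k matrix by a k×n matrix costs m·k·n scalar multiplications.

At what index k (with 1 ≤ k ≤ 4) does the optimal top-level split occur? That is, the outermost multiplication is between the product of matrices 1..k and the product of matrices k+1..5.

1

Adjacent pairs: A₁A₂ = 9·8·34 = 2448; A₂A₃ = 8·34·51 = 13872; A₃A₄ = 34·51·9 = 15606; A₄A₅ = 51·9·9 = 4131.
Length 3: A₁..A₃: k=1: 0+13872+9·8·51=17544; k=2: 2448+0+9·34·51=18054 → min 17544 | A₂..A₄: k=2: 0+15606+8·34·9=18054; k=3: 13872+0+8·51·9=17544 → min 17544 | A₃..A₅: k=3: 0+4131+34·51·9=19737; k=4: 15606+0+34·9·9=18360 → min 18360.
Length 4: A₁..A₄: k=1: 0+17544+9·8·9=18192; k=2: 2448+15606+9·34·9=20808; k=3: 17544+0+9·51·9=21675 → min 18192 | A₂..A₅: k=2: 0+18360+8·34·9=20808; k=3: 13872+4131+8·51·9=21675; k=4: 17544+0+8·9·9=18192 → min 18192.
Top-level splits: k=1: (A₁..A₁)·(A₂..A₅) → 0+18192+9·8·9 = 18840; k=2: (A₁..A₂)·(A₃..A₅) → 2448+18360+9·34·9 = 23562; k=3: (A₁..A₃)·(A₄..A₅) → 17544+4131+9·51·9 = 25806; k=4: (A₁..A₄)·(A₅..A₅) → 18192+0+9·9·9 = 18921.
Best split is after A₁, i.e. k = 1.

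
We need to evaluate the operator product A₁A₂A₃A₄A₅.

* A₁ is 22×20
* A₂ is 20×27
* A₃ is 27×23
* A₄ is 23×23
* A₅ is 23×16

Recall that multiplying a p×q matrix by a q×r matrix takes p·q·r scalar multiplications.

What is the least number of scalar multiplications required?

Adjacent pairs: A₁A₂ = 22·20·27 = 11880; A₂A₃ = 20·27·23 = 12420; A₃A₄ = 27·23·23 = 14283; A₄A₅ = 23·23·16 = 8464.
Length 3: A₁..A₃: k=1: 0+12420+22·20·23=22540; k=2: 11880+0+22·27·23=25542 → min 22540 | A₂..A₄: k=2: 0+14283+20·27·23=26703; k=3: 12420+0+20·23·23=23000 → min 23000 | A₃..A₅: k=3: 0+8464+27·23·16=18400; k=4: 14283+0+27·23·16=24219 → min 18400.
Length 4: A₁..A₄: k=1: 0+23000+22·20·23=33120; k=2: 11880+14283+22·27·23=39825; k=3: 22540+0+22·23·23=34178 → min 33120 | A₂..A₅: k=2: 0+18400+20·27·16=27040; k=3: 12420+8464+20·23·16=28244; k=4: 23000+0+20·23·16=30360 → min 27040.
Length 5: A₁..A₅: k=1: 0+27040+22·20·16=34080; k=2: 11880+18400+22·27·16=39784; k=3: 22540+8464+22·23·16=39100; k=4: 33120+0+22·23·16=41216 → min 34080.
Optimal order: (A₁(A₂(A₃(A₄A₅)))) with cost 34080.

34080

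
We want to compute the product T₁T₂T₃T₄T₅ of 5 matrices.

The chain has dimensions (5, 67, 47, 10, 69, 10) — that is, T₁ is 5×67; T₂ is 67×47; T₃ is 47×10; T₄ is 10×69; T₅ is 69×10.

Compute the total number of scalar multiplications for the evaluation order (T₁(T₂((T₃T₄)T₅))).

99700

(T₃T₄): 47×10 by 10×69 → 47×69, cost 47·10·69 = 32430
((T₃T₄)T₅): 47×69 by 69×10 → 47×10, cost 47·69·10 = 32430; cumulative 64860
(T₂((T₃T₄)T₅)): 67×47 by 47×10 → 67×10, cost 67·47·10 = 31490; cumulative 96350
(T₁(T₂((T₃T₄)T₅))): 5×67 by 67×10 → 5×10, cost 5·67·10 = 3350; cumulative 99700
Total: 99700 scalar multiplications.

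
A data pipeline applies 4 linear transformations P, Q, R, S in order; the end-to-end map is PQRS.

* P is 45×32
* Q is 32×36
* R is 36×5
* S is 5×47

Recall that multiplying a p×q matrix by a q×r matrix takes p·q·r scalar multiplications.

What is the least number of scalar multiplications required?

Adjacent pairs: PQ = 45·32·36 = 51840; QR = 32·36·5 = 5760; RS = 36·5·47 = 8460.
Length 3: P..R: k=1: 0+5760+45·32·5=12960; k=2: 51840+0+45·36·5=59940 → min 12960 | Q..S: k=2: 0+8460+32·36·47=62604; k=3: 5760+0+32·5·47=13280 → min 13280.
Length 4: P..S: k=1: 0+13280+45·32·47=80960; k=2: 51840+8460+45·36·47=136440; k=3: 12960+0+45·5·47=23535 → min 23535.
Optimal order: ((P(QR))S) with cost 23535.

23535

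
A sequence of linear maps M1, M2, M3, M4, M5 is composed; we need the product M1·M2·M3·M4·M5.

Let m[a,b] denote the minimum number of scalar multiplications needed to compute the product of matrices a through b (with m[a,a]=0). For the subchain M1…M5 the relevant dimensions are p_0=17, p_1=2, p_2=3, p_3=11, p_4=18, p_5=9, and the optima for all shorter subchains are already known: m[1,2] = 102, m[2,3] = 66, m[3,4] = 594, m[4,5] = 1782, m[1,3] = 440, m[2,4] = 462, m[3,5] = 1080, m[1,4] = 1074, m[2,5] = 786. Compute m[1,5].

m[1,5] = min over k∈[1,4] of m[1,k]+m[k+1,5]+p_{0}·p_k·p_{5}.
k=1: 0 + 786 + 17·2·9 = 1092; k=2: 102 + 1080 + 17·3·9 = 1641; k=3: 440 + 1782 + 17·11·9 = 3905; k=4: 1074 + 0 + 17·18·9 = 3828.
Minimum: 1092 at k=1.

1092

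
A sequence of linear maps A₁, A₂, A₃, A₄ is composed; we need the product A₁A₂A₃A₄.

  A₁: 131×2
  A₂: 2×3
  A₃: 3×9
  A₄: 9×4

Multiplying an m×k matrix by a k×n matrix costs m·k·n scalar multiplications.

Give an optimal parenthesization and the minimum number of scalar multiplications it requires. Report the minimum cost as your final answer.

1174

Adjacent pairs: A₁A₂ = 131·2·3 = 786; A₂A₃ = 2·3·9 = 54; A₃A₄ = 3·9·4 = 108.
Length 3: A₁..A₃: k=1: 0+54+131·2·9=2412; k=2: 786+0+131·3·9=4323 → min 2412 | A₂..A₄: k=2: 0+108+2·3·4=132; k=3: 54+0+2·9·4=126 → min 126.
Length 4: A₁..A₄: k=1: 0+126+131·2·4=1174; k=2: 786+108+131·3·4=2466; k=3: 2412+0+131·9·4=7128 → min 1174.
Optimal parenthesization: (A₁((A₂A₃)A₄)) with cost 1174.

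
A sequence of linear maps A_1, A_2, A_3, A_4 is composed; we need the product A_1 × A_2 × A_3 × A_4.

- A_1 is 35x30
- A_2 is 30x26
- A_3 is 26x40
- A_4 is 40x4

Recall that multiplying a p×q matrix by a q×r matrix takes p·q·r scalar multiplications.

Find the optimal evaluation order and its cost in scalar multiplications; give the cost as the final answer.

11480

Adjacent pairs: A_1A_2 = 35·30·26 = 27300; A_2A_3 = 30·26·40 = 31200; A_3A_4 = 26·40·4 = 4160.
Length 3: A_1..A_3: k=1: 0+31200+35·30·40=73200; k=2: 27300+0+35·26·40=63700 → min 63700 | A_2..A_4: k=2: 0+4160+30·26·4=7280; k=3: 31200+0+30·40·4=36000 → min 7280.
Length 4: A_1..A_4: k=1: 0+7280+35·30·4=11480; k=2: 27300+4160+35·26·4=35100; k=3: 63700+0+35·40·4=69300 → min 11480.
Optimal parenthesization: (A_1 × (A_2 × (A_3 × A_4))) with cost 11480.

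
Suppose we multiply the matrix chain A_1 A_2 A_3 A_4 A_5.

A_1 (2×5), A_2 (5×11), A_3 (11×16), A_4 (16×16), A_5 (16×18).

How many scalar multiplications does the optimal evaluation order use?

1550

Adjacent pairs: A_1A_2 = 2·5·11 = 110; A_2A_3 = 5·11·16 = 880; A_3A_4 = 11·16·16 = 2816; A_4A_5 = 16·16·18 = 4608.
Length 3: A_1..A_3: k=1: 0+880+2·5·16=1040; k=2: 110+0+2·11·16=462 → min 462 | A_2..A_4: k=2: 0+2816+5·11·16=3696; k=3: 880+0+5·16·16=2160 → min 2160 | A_3..A_5: k=3: 0+4608+11·16·18=7776; k=4: 2816+0+11·16·18=5984 → min 5984.
Length 4: A_1..A_4: k=1: 0+2160+2·5·16=2320; k=2: 110+2816+2·11·16=3278; k=3: 462+0+2·16·16=974 → min 974 | A_2..A_5: k=2: 0+5984+5·11·18=6974; k=3: 880+4608+5·16·18=6928; k=4: 2160+0+5·16·18=3600 → min 3600.
Length 5: A_1..A_5: k=1: 0+3600+2·5·18=3780; k=2: 110+5984+2·11·18=6490; k=3: 462+4608+2·16·18=5646; k=4: 974+0+2·16·18=1550 → min 1550.
Optimal order: ((((A_1 A_2) A_3) A_4) A_5) with cost 1550.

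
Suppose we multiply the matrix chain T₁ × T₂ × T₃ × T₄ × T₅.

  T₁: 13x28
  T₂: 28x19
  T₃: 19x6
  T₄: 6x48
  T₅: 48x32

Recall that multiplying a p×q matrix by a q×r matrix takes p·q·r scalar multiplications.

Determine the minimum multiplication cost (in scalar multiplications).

Adjacent pairs: T₁T₂ = 13·28·19 = 6916; T₂T₃ = 28·19·6 = 3192; T₃T₄ = 19·6·48 = 5472; T₄T₅ = 6·48·32 = 9216.
Length 3: T₁..T₃: k=1: 0+3192+13·28·6=5376; k=2: 6916+0+13·19·6=8398 → min 5376 | T₂..T₄: k=2: 0+5472+28·19·48=31008; k=3: 3192+0+28·6·48=11256 → min 11256 | T₃..T₅: k=3: 0+9216+19·6·32=12864; k=4: 5472+0+19·48·32=34656 → min 12864.
Length 4: T₁..T₄: k=1: 0+11256+13·28·48=28728; k=2: 6916+5472+13·19·48=24244; k=3: 5376+0+13·6·48=9120 → min 9120 | T₂..T₅: k=2: 0+12864+28·19·32=29888; k=3: 3192+9216+28·6·32=17784; k=4: 11256+0+28·48·32=54264 → min 17784.
Length 5: T₁..T₅: k=1: 0+17784+13·28·32=29432; k=2: 6916+12864+13·19·32=27684; k=3: 5376+9216+13·6·32=17088; k=4: 9120+0+13·48·32=29088 → min 17088.
Optimal order: ((T₁ × (T₂ × T₃)) × (T₄ × T₅)) with cost 17088.

17088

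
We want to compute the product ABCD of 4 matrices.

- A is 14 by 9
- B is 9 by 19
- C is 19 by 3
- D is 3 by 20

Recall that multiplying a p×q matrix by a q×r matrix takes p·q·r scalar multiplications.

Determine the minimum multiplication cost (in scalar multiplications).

1731

Adjacent pairs: AB = 14·9·19 = 2394; BC = 9·19·3 = 513; CD = 19·3·20 = 1140.
Length 3: A..C: k=1: 0+513+14·9·3=891; k=2: 2394+0+14·19·3=3192 → min 891 | B..D: k=2: 0+1140+9·19·20=4560; k=3: 513+0+9·3·20=1053 → min 1053.
Length 4: A..D: k=1: 0+1053+14·9·20=3573; k=2: 2394+1140+14·19·20=8854; k=3: 891+0+14·3·20=1731 → min 1731.
Optimal order: ((A(BC))D) with cost 1731.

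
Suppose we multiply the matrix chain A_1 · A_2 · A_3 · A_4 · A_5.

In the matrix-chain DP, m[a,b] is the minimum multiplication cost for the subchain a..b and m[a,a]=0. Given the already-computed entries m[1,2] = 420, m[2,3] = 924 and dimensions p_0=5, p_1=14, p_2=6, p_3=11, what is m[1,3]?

m[1,3] = min over k∈[1,2] of m[1,k]+m[k+1,3]+p_{0}·p_k·p_{3}.
k=1: 0 + 924 + 5·14·11 = 1694; k=2: 420 + 0 + 5·6·11 = 750.
Minimum: 750 at k=2.

750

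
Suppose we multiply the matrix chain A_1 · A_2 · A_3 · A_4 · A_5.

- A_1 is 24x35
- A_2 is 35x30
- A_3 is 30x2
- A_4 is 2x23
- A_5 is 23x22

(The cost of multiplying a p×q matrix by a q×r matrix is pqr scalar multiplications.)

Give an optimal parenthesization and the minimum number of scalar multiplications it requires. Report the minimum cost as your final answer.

Adjacent pairs: A_1A_2 = 24·35·30 = 25200; A_2A_3 = 35·30·2 = 2100; A_3A_4 = 30·2·23 = 1380; A_4A_5 = 2·23·22 = 1012.
Length 3: A_1..A_3: k=1: 0+2100+24·35·2=3780; k=2: 25200+0+24·30·2=26640 → min 3780 | A_2..A_4: k=2: 0+1380+35·30·23=25530; k=3: 2100+0+35·2·23=3710 → min 3710 | A_3..A_5: k=3: 0+1012+30·2·22=2332; k=4: 1380+0+30·23·22=16560 → min 2332.
Length 4: A_1..A_4: k=1: 0+3710+24·35·23=23030; k=2: 25200+1380+24·30·23=43140; k=3: 3780+0+24·2·23=4884 → min 4884 | A_2..A_5: k=2: 0+2332+35·30·22=25432; k=3: 2100+1012+35·2·22=4652; k=4: 3710+0+35·23·22=21420 → min 4652.
Length 5: A_1..A_5: k=1: 0+4652+24·35·22=23132; k=2: 25200+2332+24·30·22=43372; k=3: 3780+1012+24·2·22=5848; k=4: 4884+0+24·23·22=17028 → min 5848.
Optimal parenthesization: ((A_1 · (A_2 · A_3)) · (A_4 · A_5)) with cost 5848.

5848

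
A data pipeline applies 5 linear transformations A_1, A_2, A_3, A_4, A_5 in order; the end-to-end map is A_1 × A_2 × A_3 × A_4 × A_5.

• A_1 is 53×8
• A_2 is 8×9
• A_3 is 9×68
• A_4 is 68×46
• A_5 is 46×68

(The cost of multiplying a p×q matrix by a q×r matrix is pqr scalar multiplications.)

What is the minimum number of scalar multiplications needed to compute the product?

83776

Adjacent pairs: A_1A_2 = 53·8·9 = 3816; A_2A_3 = 8·9·68 = 4896; A_3A_4 = 9·68·46 = 28152; A_4A_5 = 68·46·68 = 212704.
Length 3: A_1..A_3: k=1: 0+4896+53·8·68=33728; k=2: 3816+0+53·9·68=36252 → min 33728 | A_2..A_4: k=2: 0+28152+8·9·46=31464; k=3: 4896+0+8·68·46=29920 → min 29920 | A_3..A_5: k=3: 0+212704+9·68·68=254320; k=4: 28152+0+9·46·68=56304 → min 56304.
Length 4: A_1..A_4: k=1: 0+29920+53·8·46=49424; k=2: 3816+28152+53·9·46=53910; k=3: 33728+0+53·68·46=199512 → min 49424 | A_2..A_5: k=2: 0+56304+8·9·68=61200; k=3: 4896+212704+8·68·68=254592; k=4: 29920+0+8·46·68=54944 → min 54944.
Length 5: A_1..A_5: k=1: 0+54944+53·8·68=83776; k=2: 3816+56304+53·9·68=92556; k=3: 33728+212704+53·68·68=491504; k=4: 49424+0+53·46·68=215208 → min 83776.
Optimal order: (A_1 × (((A_2 × A_3) × A_4) × A_5)) with cost 83776.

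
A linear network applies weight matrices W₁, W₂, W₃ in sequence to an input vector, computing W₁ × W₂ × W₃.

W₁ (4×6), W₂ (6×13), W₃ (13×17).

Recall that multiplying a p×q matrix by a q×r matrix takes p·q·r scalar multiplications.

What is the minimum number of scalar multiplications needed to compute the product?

1196

Order (W₁ × (W₂ × W₃)): (W₂ × W₃): 6×13 by 13×17 → 6×17, cost 6·13·17 = 1326; (W₁ × (W₂ × W₃)): 4×6 by 6×17 → 4×17, cost 4·6·17 = 408; cumulative 1734. Total 1734.
Order ((W₁ × W₂) × W₃): (W₁ × W₂): 4×6 by 6×13 → 4×13, cost 4·6·13 = 312; ((W₁ × W₂) × W₃): 4×13 by 13×17 → 4×17, cost 4·13·17 = 884; cumulative 1196. Total 1196.
Minimum: 1196.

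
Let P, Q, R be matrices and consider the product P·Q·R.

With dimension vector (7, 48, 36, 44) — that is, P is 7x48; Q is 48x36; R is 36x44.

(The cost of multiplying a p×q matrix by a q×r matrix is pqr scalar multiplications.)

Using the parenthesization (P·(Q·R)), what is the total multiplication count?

(Q·R): 48×36 by 36×44 → 48×44, cost 48·36·44 = 76032
(P·(Q·R)): 7×48 by 48×44 → 7×44, cost 7·48·44 = 14784; cumulative 90816
Total: 90816 scalar multiplications.

90816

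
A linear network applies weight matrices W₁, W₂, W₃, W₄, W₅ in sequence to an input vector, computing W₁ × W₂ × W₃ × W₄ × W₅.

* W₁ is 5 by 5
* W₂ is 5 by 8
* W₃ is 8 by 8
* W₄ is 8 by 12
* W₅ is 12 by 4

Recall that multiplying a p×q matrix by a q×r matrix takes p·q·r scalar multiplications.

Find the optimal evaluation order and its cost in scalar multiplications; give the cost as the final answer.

Adjacent pairs: W₁W₂ = 5·5·8 = 200; W₂W₃ = 5·8·8 = 320; W₃W₄ = 8·8·12 = 768; W₄W₅ = 8·12·4 = 384.
Length 3: W₁..W₃: k=1: 0+320+5·5·8=520; k=2: 200+0+5·8·8=520 → min 520 | W₂..W₄: k=2: 0+768+5·8·12=1248; k=3: 320+0+5·8·12=800 → min 800 | W₃..W₅: k=3: 0+384+8·8·4=640; k=4: 768+0+8·12·4=1152 → min 640.
Length 4: W₁..W₄: k=1: 0+800+5·5·12=1100; k=2: 200+768+5·8·12=1448; k=3: 520+0+5·8·12=1000 → min 1000 | W₂..W₅: k=2: 0+640+5·8·4=800; k=3: 320+384+5·8·4=864; k=4: 800+0+5·12·4=1040 → min 800.
Length 5: W₁..W₅: k=1: 0+800+5·5·4=900; k=2: 200+640+5·8·4=1000; k=3: 520+384+5·8·4=1064; k=4: 1000+0+5·12·4=1240 → min 900.
Optimal parenthesization: (W₁ × (W₂ × (W₃ × (W₄ × W₅)))) with cost 900.

900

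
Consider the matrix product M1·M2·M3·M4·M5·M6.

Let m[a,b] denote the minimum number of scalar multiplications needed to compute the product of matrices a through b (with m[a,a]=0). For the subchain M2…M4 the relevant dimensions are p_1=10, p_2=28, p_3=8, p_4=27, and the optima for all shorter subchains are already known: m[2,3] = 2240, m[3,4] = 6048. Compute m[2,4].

4400

m[2,4] = min over k∈[2,3] of m[2,k]+m[k+1,4]+p_{1}·p_k·p_{4}.
k=2: 0 + 6048 + 10·28·27 = 13608; k=3: 2240 + 0 + 10·8·27 = 4400.
Minimum: 4400 at k=3.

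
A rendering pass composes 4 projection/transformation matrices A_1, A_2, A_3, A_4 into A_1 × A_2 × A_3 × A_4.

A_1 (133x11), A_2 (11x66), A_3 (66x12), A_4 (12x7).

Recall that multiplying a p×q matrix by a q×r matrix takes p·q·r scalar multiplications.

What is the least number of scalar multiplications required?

Adjacent pairs: A_1A_2 = 133·11·66 = 96558; A_2A_3 = 11·66·12 = 8712; A_3A_4 = 66·12·7 = 5544.
Length 3: A_1..A_3: k=1: 0+8712+133·11·12=26268; k=2: 96558+0+133·66·12=201894 → min 26268 | A_2..A_4: k=2: 0+5544+11·66·7=10626; k=3: 8712+0+11·12·7=9636 → min 9636.
Length 4: A_1..A_4: k=1: 0+9636+133·11·7=19877; k=2: 96558+5544+133·66·7=163548; k=3: 26268+0+133·12·7=37440 → min 19877.
Optimal order: (A_1 × ((A_2 × A_3) × A_4)) with cost 19877.

19877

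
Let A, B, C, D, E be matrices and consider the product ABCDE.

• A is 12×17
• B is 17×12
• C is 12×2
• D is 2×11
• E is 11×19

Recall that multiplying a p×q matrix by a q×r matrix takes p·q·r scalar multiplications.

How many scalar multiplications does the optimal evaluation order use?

1690

Adjacent pairs: AB = 12·17·12 = 2448; BC = 17·12·2 = 408; CD = 12·2·11 = 264; DE = 2·11·19 = 418.
Length 3: A..C: k=1: 0+408+12·17·2=816; k=2: 2448+0+12·12·2=2736 → min 816 | B..D: k=2: 0+264+17·12·11=2508; k=3: 408+0+17·2·11=782 → min 782 | C..E: k=3: 0+418+12·2·19=874; k=4: 264+0+12·11·19=2772 → min 874.
Length 4: A..D: k=1: 0+782+12·17·11=3026; k=2: 2448+264+12·12·11=4296; k=3: 816+0+12·2·11=1080 → min 1080 | B..E: k=2: 0+874+17·12·19=4750; k=3: 408+418+17·2·19=1472; k=4: 782+0+17·11·19=4335 → min 1472.
Length 5: A..E: k=1: 0+1472+12·17·19=5348; k=2: 2448+874+12·12·19=6058; k=3: 816+418+12·2·19=1690; k=4: 1080+0+12·11·19=3588 → min 1690.
Optimal order: ((A(BC))(DE)) with cost 1690.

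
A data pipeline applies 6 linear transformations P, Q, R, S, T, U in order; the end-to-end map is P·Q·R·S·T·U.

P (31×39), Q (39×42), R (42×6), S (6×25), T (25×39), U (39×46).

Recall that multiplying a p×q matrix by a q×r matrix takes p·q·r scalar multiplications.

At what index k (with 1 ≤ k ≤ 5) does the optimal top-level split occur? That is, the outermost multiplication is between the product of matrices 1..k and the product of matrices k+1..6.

3

Adjacent pairs: PQ = 31·39·42 = 50778; QR = 39·42·6 = 9828; RS = 42·6·25 = 6300; ST = 6·25·39 = 5850; TU = 25·39·46 = 44850.
Length 3: P..R: k=1: 0+9828+31·39·6=17082; k=2: 50778+0+31·42·6=58590 → min 17082 | Q..S: k=2: 0+6300+39·42·25=47250; k=3: 9828+0+39·6·25=15678 → min 15678 | R..T: k=3: 0+5850+42·6·39=15678; k=4: 6300+0+42·25·39=47250 → min 15678 | S..U: k=4: 0+44850+6·25·46=51750; k=5: 5850+0+6·39·46=16614 → min 16614.
Length 4: P..S: k=1: 0+15678+31·39·25=45903; k=2: 50778+6300+31·42·25=89628; k=3: 17082+0+31·6·25=21732 → min 21732 | Q..T: k=2: 0+15678+39·42·39=79560; k=3: 9828+5850+39·6·39=24804; k=4: 15678+0+39·25·39=53703 → min 24804 | R..U: k=3: 0+16614+42·6·46=28206; k=4: 6300+44850+42·25·46=99450; k=5: 15678+0+42·39·46=91026 → min 28206.
Length 5: P..T: k=1: 0+24804+31·39·39=71955; k=2: 50778+15678+31·42·39=117234; k=3: 17082+5850+31·6·39=30186; k=4: 21732+0+31·25·39=51957 → min 30186 | Q..U: k=2: 0+28206+39·42·46=103554; k=3: 9828+16614+39·6·46=37206; k=4: 15678+44850+39·25·46=105378; k=5: 24804+0+39·39·46=94770 → min 37206.
Top-level splits: k=1: (P..P)·(Q..U) → 0+37206+31·39·46 = 92820; k=2: (P..Q)·(R..U) → 50778+28206+31·42·46 = 138876; k=3: (P..R)·(S..U) → 17082+16614+31·6·46 = 42252; k=4: (P..S)·(T..U) → 21732+44850+31·25·46 = 102232; k=5: (P..T)·(U..U) → 30186+0+31·39·46 = 85800.
Best split is after R, i.e. k = 3.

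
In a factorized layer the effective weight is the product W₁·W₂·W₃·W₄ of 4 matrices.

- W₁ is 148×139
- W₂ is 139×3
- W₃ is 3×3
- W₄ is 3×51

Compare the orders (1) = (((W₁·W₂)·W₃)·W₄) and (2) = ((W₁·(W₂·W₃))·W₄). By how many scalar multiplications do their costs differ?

81

Order (1) = (((W₁·W₂)·W₃)·W₄): (W₁·W₂): 148×139 by 139×3 → 148×3, cost 148·139·3 = 61716; ((W₁·W₂)·W₃): 148×3 by 3×3 → 148×3, cost 148·3·3 = 1332; cumulative 63048; (((W₁·W₂)·W₃)·W₄): 148×3 by 3×51 → 148×51, cost 148·3·51 = 22644; cumulative 85692. Total 85692.
Order (2) = ((W₁·(W₂·W₃))·W₄): (W₂·W₃): 139×3 by 3×3 → 139×3, cost 139·3·3 = 1251; (W₁·(W₂·W₃)): 148×139 by 139×3 → 148×3, cost 148·139·3 = 61716; cumulative 62967; ((W₁·(W₂·W₃))·W₄): 148×3 by 3×51 → 148×51, cost 148·3·51 = 22644; cumulative 85611. Total 85611.
Difference: |85692 − 85611| = 81.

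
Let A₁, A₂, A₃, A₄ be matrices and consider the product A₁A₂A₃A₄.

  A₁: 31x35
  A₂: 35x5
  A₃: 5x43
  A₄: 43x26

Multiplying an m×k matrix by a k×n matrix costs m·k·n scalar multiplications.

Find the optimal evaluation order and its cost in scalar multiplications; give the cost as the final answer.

15045

Adjacent pairs: A₁A₂ = 31·35·5 = 5425; A₂A₃ = 35·5·43 = 7525; A₃A₄ = 5·43·26 = 5590.
Length 3: A₁..A₃: k=1: 0+7525+31·35·43=54180; k=2: 5425+0+31·5·43=12090 → min 12090 | A₂..A₄: k=2: 0+5590+35·5·26=10140; k=3: 7525+0+35·43·26=46655 → min 10140.
Length 4: A₁..A₄: k=1: 0+10140+31·35·26=38350; k=2: 5425+5590+31·5·26=15045; k=3: 12090+0+31·43·26=46748 → min 15045.
Optimal parenthesization: ((A₁A₂)(A₃A₄)) with cost 15045.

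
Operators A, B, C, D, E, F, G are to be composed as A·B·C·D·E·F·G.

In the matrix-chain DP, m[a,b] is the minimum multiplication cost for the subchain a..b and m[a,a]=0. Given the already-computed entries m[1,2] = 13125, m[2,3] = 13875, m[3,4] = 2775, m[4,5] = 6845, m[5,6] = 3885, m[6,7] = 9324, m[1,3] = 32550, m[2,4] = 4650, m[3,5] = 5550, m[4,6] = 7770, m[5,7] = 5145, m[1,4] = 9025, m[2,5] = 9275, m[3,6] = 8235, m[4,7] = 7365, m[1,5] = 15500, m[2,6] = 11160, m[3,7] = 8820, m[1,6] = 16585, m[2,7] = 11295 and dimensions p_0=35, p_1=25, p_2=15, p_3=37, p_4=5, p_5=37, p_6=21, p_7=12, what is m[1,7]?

m[1,7] = min over k∈[1,6] of m[1,k]+m[k+1,7]+p_{0}·p_k·p_{7}.
k=1: 0 + 11295 + 35·25·12 = 21795; k=2: 13125 + 8820 + 35·15·12 = 28245; k=3: 32550 + 7365 + 35·37·12 = 55455; k=4: 9025 + 5145 + 35·5·12 = 16270; k=5: 15500 + 9324 + 35·37·12 = 40364; k=6: 16585 + 0 + 35·21·12 = 25405.
Minimum: 16270 at k=4.

16270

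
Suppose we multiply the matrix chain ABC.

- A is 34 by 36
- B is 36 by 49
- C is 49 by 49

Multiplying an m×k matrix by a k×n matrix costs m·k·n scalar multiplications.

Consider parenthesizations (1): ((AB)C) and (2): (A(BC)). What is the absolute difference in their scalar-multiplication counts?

4802

Order (1) = ((AB)C): (AB): 34×36 by 36×49 → 34×49, cost 34·36·49 = 59976; ((AB)C): 34×49 by 49×49 → 34×49, cost 34·49·49 = 81634; cumulative 141610. Total 141610.
Order (2) = (A(BC)): (BC): 36×49 by 49×49 → 36×49, cost 36·49·49 = 86436; (A(BC)): 34×36 by 36×49 → 34×49, cost 34·36·49 = 59976; cumulative 146412. Total 146412.
Difference: |141610 − 146412| = 4802.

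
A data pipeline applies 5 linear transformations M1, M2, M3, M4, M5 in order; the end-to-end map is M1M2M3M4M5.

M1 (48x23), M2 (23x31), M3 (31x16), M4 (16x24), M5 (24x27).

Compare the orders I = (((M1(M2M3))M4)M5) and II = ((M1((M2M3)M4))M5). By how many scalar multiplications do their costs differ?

768

Order I = (((M1(M2M3))M4)M5): (M2M3): 23×31 by 31×16 → 23×16, cost 23·31·16 = 11408; (M1(M2M3)): 48×23 by 23×16 → 48×16, cost 48·23·16 = 17664; cumulative 29072; ((M1(M2M3))M4): 48×16 by 16×24 → 48×24, cost 48·16·24 = 18432; cumulative 47504; (((M1(M2M3))M4)M5): 48×24 by 24×27 → 48×27, cost 48·24·27 = 31104; cumulative 78608. Total 78608.
Order II = ((M1((M2M3)M4))M5): (M2M3): 23×31 by 31×16 → 23×16, cost 23·31·16 = 11408; ((M2M3)M4): 23×16 by 16×24 → 23×24, cost 23·16·24 = 8832; cumulative 20240; (M1((M2M3)M4)): 48×23 by 23×24 → 48×24, cost 48·23·24 = 26496; cumulative 46736; ((M1((M2M3)M4))M5): 48×24 by 24×27 → 48×27, cost 48·24·27 = 31104; cumulative 77840. Total 77840.
Difference: |78608 − 77840| = 768.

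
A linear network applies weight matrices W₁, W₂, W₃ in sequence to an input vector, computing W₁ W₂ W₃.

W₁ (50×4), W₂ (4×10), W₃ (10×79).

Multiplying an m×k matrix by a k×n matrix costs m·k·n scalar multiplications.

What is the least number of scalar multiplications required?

Order (W₁ (W₂ W₃)): (W₂ W₃): 4×10 by 10×79 → 4×79, cost 4·10·79 = 3160; (W₁ (W₂ W₃)): 50×4 by 4×79 → 50×79, cost 50·4·79 = 15800; cumulative 18960. Total 18960.
Order ((W₁ W₂) W₃): (W₁ W₂): 50×4 by 4×10 → 50×10, cost 50·4·10 = 2000; ((W₁ W₂) W₃): 50×10 by 10×79 → 50×79, cost 50·10·79 = 39500; cumulative 41500. Total 41500.
Minimum: 18960.

18960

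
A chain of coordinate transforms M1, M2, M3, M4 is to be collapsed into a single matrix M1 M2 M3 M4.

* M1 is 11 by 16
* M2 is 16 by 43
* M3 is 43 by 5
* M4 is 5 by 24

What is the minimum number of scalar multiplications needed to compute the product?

5640

Adjacent pairs: M1M2 = 11·16·43 = 7568; M2M3 = 16·43·5 = 3440; M3M4 = 43·5·24 = 5160.
Length 3: M1..M3: k=1: 0+3440+11·16·5=4320; k=2: 7568+0+11·43·5=9933 → min 4320 | M2..M4: k=2: 0+5160+16·43·24=21672; k=3: 3440+0+16·5·24=5360 → min 5360.
Length 4: M1..M4: k=1: 0+5360+11·16·24=9584; k=2: 7568+5160+11·43·24=24080; k=3: 4320+0+11·5·24=5640 → min 5640.
Optimal order: ((M1 (M2 M3)) M4) with cost 5640.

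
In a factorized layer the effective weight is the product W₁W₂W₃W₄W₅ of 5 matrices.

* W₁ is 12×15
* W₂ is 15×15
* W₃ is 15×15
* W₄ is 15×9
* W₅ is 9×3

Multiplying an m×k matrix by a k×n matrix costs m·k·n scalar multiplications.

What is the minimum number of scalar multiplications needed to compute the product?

2295

Adjacent pairs: W₁W₂ = 12·15·15 = 2700; W₂W₃ = 15·15·15 = 3375; W₃W₄ = 15·15·9 = 2025; W₄W₅ = 15·9·3 = 405.
Length 3: W₁..W₃: k=1: 0+3375+12·15·15=6075; k=2: 2700+0+12·15·15=5400 → min 5400 | W₂..W₄: k=2: 0+2025+15·15·9=4050; k=3: 3375+0+15·15·9=5400 → min 4050 | W₃..W₅: k=3: 0+405+15·15·3=1080; k=4: 2025+0+15·9·3=2430 → min 1080.
Length 4: W₁..W₄: k=1: 0+4050+12·15·9=5670; k=2: 2700+2025+12·15·9=6345; k=3: 5400+0+12·15·9=7020 → min 5670 | W₂..W₅: k=2: 0+1080+15·15·3=1755; k=3: 3375+405+15·15·3=4455; k=4: 4050+0+15·9·3=4455 → min 1755.
Length 5: W₁..W₅: k=1: 0+1755+12·15·3=2295; k=2: 2700+1080+12·15·3=4320; k=3: 5400+405+12·15·3=6345; k=4: 5670+0+12·9·3=5994 → min 2295.
Optimal order: (W₁(W₂(W₃(W₄W₅)))) with cost 2295.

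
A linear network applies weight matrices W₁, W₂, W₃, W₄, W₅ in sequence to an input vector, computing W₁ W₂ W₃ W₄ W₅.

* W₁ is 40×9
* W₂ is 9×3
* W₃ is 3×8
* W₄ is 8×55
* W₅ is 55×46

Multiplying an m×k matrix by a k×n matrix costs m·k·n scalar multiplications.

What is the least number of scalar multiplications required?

Adjacent pairs: W₁W₂ = 40·9·3 = 1080; W₂W₃ = 9·3·8 = 216; W₃W₄ = 3·8·55 = 1320; W₄W₅ = 8·55·46 = 20240.
Length 3: W₁..W₃: k=1: 0+216+40·9·8=3096; k=2: 1080+0+40·3·8=2040 → min 2040 | W₂..W₄: k=2: 0+1320+9·3·55=2805; k=3: 216+0+9·8·55=4176 → min 2805 | W₃..W₅: k=3: 0+20240+3·8·46=21344; k=4: 1320+0+3·55·46=8910 → min 8910.
Length 4: W₁..W₄: k=1: 0+2805+40·9·55=22605; k=2: 1080+1320+40·3·55=9000; k=3: 2040+0+40·8·55=19640 → min 9000 | W₂..W₅: k=2: 0+8910+9·3·46=10152; k=3: 216+20240+9·8·46=23768; k=4: 2805+0+9·55·46=25575 → min 10152.
Length 5: W₁..W₅: k=1: 0+10152+40·9·46=26712; k=2: 1080+8910+40·3·46=15510; k=3: 2040+20240+40·8·46=37000; k=4: 9000+0+40·55·46=110200 → min 15510.
Optimal order: ((W₁ W₂) ((W₃ W₄) W₅)) with cost 15510.

15510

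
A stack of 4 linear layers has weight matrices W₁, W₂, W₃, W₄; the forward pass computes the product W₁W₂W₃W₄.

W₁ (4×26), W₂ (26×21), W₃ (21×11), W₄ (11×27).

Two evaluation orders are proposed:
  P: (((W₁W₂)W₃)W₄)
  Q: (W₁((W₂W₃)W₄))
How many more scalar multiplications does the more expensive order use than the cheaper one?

Order P = (((W₁W₂)W₃)W₄): (W₁W₂): 4×26 by 26×21 → 4×21, cost 4·26·21 = 2184; ((W₁W₂)W₃): 4×21 by 21×11 → 4×11, cost 4·21·11 = 924; cumulative 3108; (((W₁W₂)W₃)W₄): 4×11 by 11×27 → 4×27, cost 4·11·27 = 1188; cumulative 4296. Total 4296.
Order Q = (W₁((W₂W₃)W₄)): (W₂W₃): 26×21 by 21×11 → 26×11, cost 26·21·11 = 6006; ((W₂W₃)W₄): 26×11 by 11×27 → 26×27, cost 26·11·27 = 7722; cumulative 13728; (W₁((W₂W₃)W₄)): 4×26 by 26×27 → 4×27, cost 4·26·27 = 2808; cumulative 16536. Total 16536.
Difference: |4296 − 16536| = 12240.

12240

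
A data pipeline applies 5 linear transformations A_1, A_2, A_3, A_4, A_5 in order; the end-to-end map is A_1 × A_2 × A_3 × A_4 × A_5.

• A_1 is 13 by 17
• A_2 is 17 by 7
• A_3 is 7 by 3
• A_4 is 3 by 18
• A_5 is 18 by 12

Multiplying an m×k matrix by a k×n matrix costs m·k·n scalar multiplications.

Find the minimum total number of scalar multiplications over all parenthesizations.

2136

Adjacent pairs: A_1A_2 = 13·17·7 = 1547; A_2A_3 = 17·7·3 = 357; A_3A_4 = 7·3·18 = 378; A_4A_5 = 3·18·12 = 648.
Length 3: A_1..A_3: k=1: 0+357+13·17·3=1020; k=2: 1547+0+13·7·3=1820 → min 1020 | A_2..A_4: k=2: 0+378+17·7·18=2520; k=3: 357+0+17·3·18=1275 → min 1275 | A_3..A_5: k=3: 0+648+7·3·12=900; k=4: 378+0+7·18·12=1890 → min 900.
Length 4: A_1..A_4: k=1: 0+1275+13·17·18=5253; k=2: 1547+378+13·7·18=3563; k=3: 1020+0+13·3·18=1722 → min 1722 | A_2..A_5: k=2: 0+900+17·7·12=2328; k=3: 357+648+17·3·12=1617; k=4: 1275+0+17·18·12=4947 → min 1617.
Length 5: A_1..A_5: k=1: 0+1617+13·17·12=4269; k=2: 1547+900+13·7·12=3539; k=3: 1020+648+13·3·12=2136; k=4: 1722+0+13·18·12=4530 → min 2136.
Optimal order: ((A_1 × (A_2 × A_3)) × (A_4 × A_5)) with cost 2136.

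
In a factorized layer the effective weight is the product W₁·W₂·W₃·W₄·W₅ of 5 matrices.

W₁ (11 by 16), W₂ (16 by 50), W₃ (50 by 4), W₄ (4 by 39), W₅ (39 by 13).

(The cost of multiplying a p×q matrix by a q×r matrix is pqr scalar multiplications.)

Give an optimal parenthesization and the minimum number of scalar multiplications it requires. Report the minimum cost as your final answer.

Adjacent pairs: W₁W₂ = 11·16·50 = 8800; W₂W₃ = 16·50·4 = 3200; W₃W₄ = 50·4·39 = 7800; W₄W₅ = 4·39·13 = 2028.
Length 3: W₁..W₃: k=1: 0+3200+11·16·4=3904; k=2: 8800+0+11·50·4=11000 → min 3904 | W₂..W₄: k=2: 0+7800+16·50·39=39000; k=3: 3200+0+16·4·39=5696 → min 5696 | W₃..W₅: k=3: 0+2028+50·4·13=4628; k=4: 7800+0+50·39·13=33150 → min 4628.
Length 4: W₁..W₄: k=1: 0+5696+11·16·39=12560; k=2: 8800+7800+11·50·39=38050; k=3: 3904+0+11·4·39=5620 → min 5620 | W₂..W₅: k=2: 0+4628+16·50·13=15028; k=3: 3200+2028+16·4·13=6060; k=4: 5696+0+16·39·13=13808 → min 6060.
Length 5: W₁..W₅: k=1: 0+6060+11·16·13=8348; k=2: 8800+4628+11·50·13=20578; k=3: 3904+2028+11·4·13=6504; k=4: 5620+0+11·39·13=11197 → min 6504.
Optimal parenthesization: ((W₁·(W₂·W₃))·(W₄·W₅)) with cost 6504.

6504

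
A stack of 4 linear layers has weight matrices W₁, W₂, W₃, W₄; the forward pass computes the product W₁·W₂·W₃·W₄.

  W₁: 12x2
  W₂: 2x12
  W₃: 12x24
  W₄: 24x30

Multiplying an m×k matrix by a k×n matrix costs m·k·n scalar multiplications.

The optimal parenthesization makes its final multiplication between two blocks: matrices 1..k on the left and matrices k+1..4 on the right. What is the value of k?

Adjacent pairs: W₁W₂ = 12·2·12 = 288; W₂W₃ = 2·12·24 = 576; W₃W₄ = 12·24·30 = 8640.
Length 3: W₁..W₃: k=1: 0+576+12·2·24=1152; k=2: 288+0+12·12·24=3744 → min 1152 | W₂..W₄: k=2: 0+8640+2·12·30=9360; k=3: 576+0+2·24·30=2016 → min 2016.
Top-level splits: k=1: (W₁..W₁)·(W₂..W₄) → 0+2016+12·2·30 = 2736; k=2: (W₁..W₂)·(W₃..W₄) → 288+8640+12·12·30 = 13248; k=3: (W₁..W₃)·(W₄..W₄) → 1152+0+12·24·30 = 9792.
Best split is after W₁, i.e. k = 1.

1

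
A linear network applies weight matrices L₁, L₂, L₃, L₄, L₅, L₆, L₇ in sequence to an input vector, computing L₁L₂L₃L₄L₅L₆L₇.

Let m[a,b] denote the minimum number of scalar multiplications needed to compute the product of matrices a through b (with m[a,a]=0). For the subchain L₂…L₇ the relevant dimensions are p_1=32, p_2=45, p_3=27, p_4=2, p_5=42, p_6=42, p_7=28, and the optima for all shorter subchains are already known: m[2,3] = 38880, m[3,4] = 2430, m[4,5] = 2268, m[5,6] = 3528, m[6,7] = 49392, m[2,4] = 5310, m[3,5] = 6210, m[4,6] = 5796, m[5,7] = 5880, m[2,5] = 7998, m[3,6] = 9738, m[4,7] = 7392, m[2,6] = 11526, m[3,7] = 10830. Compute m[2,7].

m[2,7] = min over k∈[2,6] of m[2,k]+m[k+1,7]+p_{1}·p_k·p_{7}.
k=2: 0 + 10830 + 32·45·28 = 51150; k=3: 38880 + 7392 + 32·27·28 = 70464; k=4: 5310 + 5880 + 32·2·28 = 12982; k=5: 7998 + 49392 + 32·42·28 = 95022; k=6: 11526 + 0 + 32·42·28 = 49158.
Minimum: 12982 at k=4.

12982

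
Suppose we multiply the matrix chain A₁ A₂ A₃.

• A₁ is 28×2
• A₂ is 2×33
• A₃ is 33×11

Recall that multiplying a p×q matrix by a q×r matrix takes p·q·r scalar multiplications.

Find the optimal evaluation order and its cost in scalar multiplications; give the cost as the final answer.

(A₁ (A₂ A₃)): cost 1342.
((A₁ A₂) A₃): cost 12012.
Optimal: (A₁ (A₂ A₃)) with cost 1342.

1342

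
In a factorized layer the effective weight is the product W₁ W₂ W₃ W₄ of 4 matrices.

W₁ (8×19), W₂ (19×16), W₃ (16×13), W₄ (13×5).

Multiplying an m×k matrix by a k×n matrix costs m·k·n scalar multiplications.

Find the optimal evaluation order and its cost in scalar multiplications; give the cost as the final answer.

Adjacent pairs: W₁W₂ = 8·19·16 = 2432; W₂W₃ = 19·16·13 = 3952; W₃W₄ = 16·13·5 = 1040.
Length 3: W₁..W₃: k=1: 0+3952+8·19·13=5928; k=2: 2432+0+8·16·13=4096 → min 4096 | W₂..W₄: k=2: 0+1040+19·16·5=2560; k=3: 3952+0+19·13·5=5187 → min 2560.
Length 4: W₁..W₄: k=1: 0+2560+8·19·5=3320; k=2: 2432+1040+8·16·5=4112; k=3: 4096+0+8·13·5=4616 → min 3320.
Optimal parenthesization: (W₁ (W₂ (W₃ W₄))) with cost 3320.

3320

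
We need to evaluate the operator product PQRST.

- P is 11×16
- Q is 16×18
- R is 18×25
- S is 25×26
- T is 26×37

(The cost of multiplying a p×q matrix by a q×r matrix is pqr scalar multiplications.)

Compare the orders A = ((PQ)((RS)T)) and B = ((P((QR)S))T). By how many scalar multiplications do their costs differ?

Order A = ((PQ)((RS)T)): (PQ): 11×16 by 16×18 → 11×18, cost 11·16·18 = 3168; (RS): 18×25 by 25×26 → 18×26, cost 18·25·26 = 11700; ((RS)T): 18×26 by 26×37 → 18×37, cost 18·26·37 = 17316; cumulative 29016; ((PQ)((RS)T)): 11×18 by 18×37 → 11×37, cost 11·18·37 = 7326; cumulative 39510. Total 39510.
Order B = ((P((QR)S))T): (QR): 16×18 by 18×25 → 16×25, cost 16·18·25 = 7200; ((QR)S): 16×25 by 25×26 → 16×26, cost 16·25·26 = 10400; cumulative 17600; (P((QR)S)): 11×16 by 16×26 → 11×26, cost 11·16·26 = 4576; cumulative 22176; ((P((QR)S))T): 11×26 by 26×37 → 11×37, cost 11·26·37 = 10582; cumulative 32758. Total 32758.
Difference: |39510 − 32758| = 6752.

6752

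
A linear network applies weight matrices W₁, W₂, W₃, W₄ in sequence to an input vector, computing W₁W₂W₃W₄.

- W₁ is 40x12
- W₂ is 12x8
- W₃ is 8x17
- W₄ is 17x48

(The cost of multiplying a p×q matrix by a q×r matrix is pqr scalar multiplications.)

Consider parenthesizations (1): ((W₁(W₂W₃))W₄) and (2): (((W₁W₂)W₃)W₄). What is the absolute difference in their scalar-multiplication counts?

Order (1) = ((W₁(W₂W₃))W₄): (W₂W₃): 12×8 by 8×17 → 12×17, cost 12·8·17 = 1632; (W₁(W₂W₃)): 40×12 by 12×17 → 40×17, cost 40·12·17 = 8160; cumulative 9792; ((W₁(W₂W₃))W₄): 40×17 by 17×48 → 40×48, cost 40·17·48 = 32640; cumulative 42432. Total 42432.
Order (2) = (((W₁W₂)W₃)W₄): (W₁W₂): 40×12 by 12×8 → 40×8, cost 40·12·8 = 3840; ((W₁W₂)W₃): 40×8 by 8×17 → 40×17, cost 40·8·17 = 5440; cumulative 9280; (((W₁W₂)W₃)W₄): 40×17 by 17×48 → 40×48, cost 40·17·48 = 32640; cumulative 41920. Total 41920.
Difference: |42432 − 41920| = 512.

512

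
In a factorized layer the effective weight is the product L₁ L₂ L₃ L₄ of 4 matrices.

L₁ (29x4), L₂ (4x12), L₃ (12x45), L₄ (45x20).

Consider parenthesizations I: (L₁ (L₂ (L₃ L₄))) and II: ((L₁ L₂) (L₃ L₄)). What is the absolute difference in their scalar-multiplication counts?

5072

Order I = (L₁ (L₂ (L₃ L₄))): (L₃ L₄): 12×45 by 45×20 → 12×20, cost 12·45·20 = 10800; (L₂ (L₃ L₄)): 4×12 by 12×20 → 4×20, cost 4·12·20 = 960; cumulative 11760; (L₁ (L₂ (L₃ L₄))): 29×4 by 4×20 → 29×20, cost 29·4·20 = 2320; cumulative 14080. Total 14080.
Order II = ((L₁ L₂) (L₃ L₄)): (L₁ L₂): 29×4 by 4×12 → 29×12, cost 29·4·12 = 1392; (L₃ L₄): 12×45 by 45×20 → 12×20, cost 12·45·20 = 10800; ((L₁ L₂) (L₃ L₄)): 29×12 by 12×20 → 29×20, cost 29·12·20 = 6960; cumulative 19152. Total 19152.
Difference: |14080 − 19152| = 5072.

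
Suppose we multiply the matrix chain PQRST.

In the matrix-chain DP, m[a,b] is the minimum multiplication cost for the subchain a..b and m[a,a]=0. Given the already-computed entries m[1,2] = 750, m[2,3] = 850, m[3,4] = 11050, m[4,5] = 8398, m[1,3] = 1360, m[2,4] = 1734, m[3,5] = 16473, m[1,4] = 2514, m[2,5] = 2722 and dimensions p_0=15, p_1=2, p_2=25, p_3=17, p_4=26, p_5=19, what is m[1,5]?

3292

m[1,5] = min over k∈[1,4] of m[1,k]+m[k+1,5]+p_{0}·p_k·p_{5}.
k=1: 0 + 2722 + 15·2·19 = 3292; k=2: 750 + 16473 + 15·25·19 = 24348; k=3: 1360 + 8398 + 15·17·19 = 14603; k=4: 2514 + 0 + 15·26·19 = 9924.
Minimum: 3292 at k=1.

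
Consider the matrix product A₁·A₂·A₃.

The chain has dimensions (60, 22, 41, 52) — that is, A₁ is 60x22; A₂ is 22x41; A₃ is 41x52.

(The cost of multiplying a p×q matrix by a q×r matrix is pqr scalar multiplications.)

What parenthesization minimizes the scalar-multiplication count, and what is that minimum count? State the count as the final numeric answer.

115544

(A₁·(A₂·A₃)): cost 115544.
((A₁·A₂)·A₃): cost 182040.
Optimal: (A₁·(A₂·A₃)) with cost 115544.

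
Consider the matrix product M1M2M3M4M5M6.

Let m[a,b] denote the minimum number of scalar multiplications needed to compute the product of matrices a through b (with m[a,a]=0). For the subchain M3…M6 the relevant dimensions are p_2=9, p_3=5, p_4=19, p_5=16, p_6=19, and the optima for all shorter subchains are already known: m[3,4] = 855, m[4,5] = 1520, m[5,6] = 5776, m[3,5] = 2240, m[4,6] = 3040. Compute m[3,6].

m[3,6] = min over k∈[3,5] of m[3,k]+m[k+1,6]+p_{2}·p_k·p_{6}.
k=3: 0 + 3040 + 9·5·19 = 3895; k=4: 855 + 5776 + 9·19·19 = 9880; k=5: 2240 + 0 + 9·16·19 = 4976.
Minimum: 3895 at k=3.

3895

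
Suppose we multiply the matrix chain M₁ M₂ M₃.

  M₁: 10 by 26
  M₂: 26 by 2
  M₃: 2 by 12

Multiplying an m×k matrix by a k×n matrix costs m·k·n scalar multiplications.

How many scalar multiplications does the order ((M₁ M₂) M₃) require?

(M₁ M₂): 10×26 by 26×2 → 10×2, cost 10·26·2 = 520
((M₁ M₂) M₃): 10×2 by 2×12 → 10×12, cost 10·2·12 = 240; cumulative 760
Total: 760 scalar multiplications.

760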